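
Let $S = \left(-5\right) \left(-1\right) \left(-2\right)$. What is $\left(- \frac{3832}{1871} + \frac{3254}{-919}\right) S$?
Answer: $\frac{96098420}{1719449} \approx 55.889$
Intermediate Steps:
$S = -10$ ($S = 5 \left(-2\right) = -10$)
$\left(- \frac{3832}{1871} + \frac{3254}{-919}\right) S = \left(- \frac{3832}{1871} + \frac{3254}{-919}\right) \left(-10\right) = \left(\left(-3832\right) \frac{1}{1871} + 3254 \left(- \frac{1}{919}\right)\right) \left(-10\right) = \left(- \frac{3832}{1871} - \frac{3254}{919}\right) \left(-10\right) = \left(- \frac{9609842}{1719449}\right) \left(-10\right) = \frac{96098420}{1719449}$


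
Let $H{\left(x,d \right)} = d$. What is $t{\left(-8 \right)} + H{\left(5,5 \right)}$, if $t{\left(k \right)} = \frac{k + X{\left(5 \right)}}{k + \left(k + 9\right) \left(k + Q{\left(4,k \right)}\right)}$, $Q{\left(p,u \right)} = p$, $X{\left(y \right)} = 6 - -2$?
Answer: $5$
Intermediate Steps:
$X{\left(y \right)} = 8$ ($X{\left(y \right)} = 6 + 2 = 8$)
$t{\left(k \right)} = \frac{8 + k}{k + \left(4 + k\right) \left(9 + k\right)}$ ($t{\left(k \right)} = \frac{k + 8}{k + \left(k + 9\right) \left(k + 4\right)} = \frac{8 + k}{k + \left(9 + k\right) \left(4 + k\right)} = \frac{8 + k}{k + \left(4 + k\right) \left(9 + k\right)}$)
$t{\left(-8 \right)} + H{\left(5,5 \right)} = \frac{8 - 8}{36 + \left(-8\right)^{2} + 14 \left(-8\right)} + 5 = \frac{1}{36 + 64 - 112} \cdot 0 + 5 = \frac{1}{-12} \cdot 0 + 5 = \left(- \frac{1}{12}\right) 0 + 5 = 0 + 5 = 5$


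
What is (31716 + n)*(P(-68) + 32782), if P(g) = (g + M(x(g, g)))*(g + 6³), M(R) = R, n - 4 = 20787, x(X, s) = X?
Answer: 664423578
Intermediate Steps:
n = 20791 (n = 4 + 20787 = 20791)
P(g) = 2*g*(216 + g) (P(g) = (g + g)*(g + 6³) = (2*g)*(g + 216) = (2*g)*(216 + g) = 2*g*(216 + g))
(31716 + n)*(P(-68) + 32782) = (31716 + 20791)*(2*(-68)*(216 - 68) + 32782) = 52507*(2*(-68)*148 + 32782) = 52507*(-20128 + 32782) = 52507*12654 = 664423578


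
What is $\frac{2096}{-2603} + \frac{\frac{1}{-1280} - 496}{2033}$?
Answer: $- \frac{374046857}{356506880} \approx -1.0492$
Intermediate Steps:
$\frac{2096}{-2603} + \frac{\frac{1}{-1280} - 496}{2033} = 2096 \left(- \frac{1}{2603}\right) + \left(- \frac{1}{1280} - 496\right) \frac{1}{2033} = - \frac{2096}{2603} - \frac{634881}{2602240} = - \frac{374046857}{356506880}$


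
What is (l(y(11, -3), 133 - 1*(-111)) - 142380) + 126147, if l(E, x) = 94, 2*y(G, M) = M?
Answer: -16139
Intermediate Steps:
y(G, M) = M/2
(l(y(11, -3), 133 - 1*(-111)) - 142380) + 126147 = (94 - 142380) + 126147 = -142286 + 126147 = -16139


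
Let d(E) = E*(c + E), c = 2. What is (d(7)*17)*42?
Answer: 44982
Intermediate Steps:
d(E) = E*(2 + E)
(d(7)*17)*42 = ((7*(2 + 7))*17)*42 = ((7*9)*17)*42 = (63*17)*42 = 1071*42 = 44982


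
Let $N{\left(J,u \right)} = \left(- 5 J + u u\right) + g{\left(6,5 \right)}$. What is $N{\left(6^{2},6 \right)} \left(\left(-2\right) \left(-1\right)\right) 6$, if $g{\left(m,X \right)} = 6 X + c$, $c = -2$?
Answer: $-1392$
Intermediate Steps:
$g{\left(m,X \right)} = -2 + 6 X$ ($g{\left(m,X \right)} = 6 X - 2 = -2 + 6 X$)
$N{\left(J,u \right)} = 28 + u^{2} - 5 J$ ($N{\left(J,u \right)} = \left(- 5 J + u u\right) + \left(-2 + 6 \cdot 5\right) = \left(- 5 J + u^{2}\right) + \left(-2 + 30\right) = \left(u^{2} - 5 J\right) + 28 = 28 + u^{2} - 5 J$)
$N{\left(6^{2},6 \right)} \left(\left(-2\right) \left(-1\right)\right) 6 = \left(28 + 6^{2} - 5 \cdot 6^{2}\right) \left(\left(-2\right) \left(-1\right)\right) 6 = \left(28 + 36 - 180\right) 2 \cdot 6 = \left(-116\right) 2 \cdot 6 = \left(-232\right) 6 = -1392$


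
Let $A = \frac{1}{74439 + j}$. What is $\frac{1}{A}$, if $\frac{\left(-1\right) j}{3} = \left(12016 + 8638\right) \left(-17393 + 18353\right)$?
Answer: $-59409081$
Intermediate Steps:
$j = -59483520$ ($j = - 3 \left(12016 + 8638\right) \left(-17393 + 18353\right) = - 3 \cdot 20654 \cdot 960 = \left(-3\right) 19827840 = -59483520$)
$A = - \frac{1}{59409081}$ ($A = \frac{1}{74439 - 59483520} = \frac{1}{-59409081} = - \frac{1}{59409081} \approx -1.6832 \cdot 10^{-8}$)
$\frac{1}{A} = \frac{1}{- \frac{1}{59409081}} = -59409081$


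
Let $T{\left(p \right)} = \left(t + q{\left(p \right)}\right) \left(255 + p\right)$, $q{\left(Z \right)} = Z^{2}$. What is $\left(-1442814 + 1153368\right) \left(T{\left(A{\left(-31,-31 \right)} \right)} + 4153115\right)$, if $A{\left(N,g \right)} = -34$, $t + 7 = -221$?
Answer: $-1261464425538$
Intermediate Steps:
$t = -228$ ($t = -7 - 221 = -228$)
$T{\left(p \right)} = \left(-228 + p^{2}\right) \left(255 + p\right)$
$\left(-1442814 + 1153368\right) \left(T{\left(A{\left(-31,-31 \right)} \right)} + 4153115\right) = \left(-1442814 + 1153368\right) \left(\left(-58140 + \left(-34\right)^{3} - -7752 + 255 \left(-34\right)^{2}\right) + 4153115\right) = - 289446 \left(\left(-58140 - 39304 + 7752 + 255 \cdot 1156\right) + 4153115\right) = - 289446 \left(\left(-58140 - 39304 + 7752 + 294780\right) + 4153115\right) = - 289446 \left(205088 + 4153115\right) = \left(-289446\right) 4358203 = -1261464425538$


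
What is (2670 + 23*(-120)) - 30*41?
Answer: -1320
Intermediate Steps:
(2670 + 23*(-120)) - 30*41 = (2670 - 2760) - 1230 = -90 - 1230 = -1320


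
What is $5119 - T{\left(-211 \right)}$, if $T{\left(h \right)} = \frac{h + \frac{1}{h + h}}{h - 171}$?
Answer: $\frac{825114233}{161204} \approx 5118.4$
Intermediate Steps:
$T{\left(h \right)} = \frac{h + \frac{1}{2 h}}{-171 + h}$
$5119 - T{\left(-211 \right)} = 5119 - \frac{\frac{1}{2} + \left(-211\right)^{2}}{\left(-211\right) \left(-171 - 211\right)} = 5119 - - \frac{\frac{1}{2} + 44521}{211 \left(-382\right)} = 5119 - \left(- \frac{1}{211}\right) \left(- \frac{1}{382}\right) \frac{89043}{2} = 5119 - \frac{89043}{161204} = \frac{825114233}{161204}$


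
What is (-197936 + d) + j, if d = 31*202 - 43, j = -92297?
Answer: -284014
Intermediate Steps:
d = 6219 (d = 6262 - 43 = 6219)
(-197936 + d) + j = (-197936 + 6219) - 92297 = -191717 - 92297 = -284014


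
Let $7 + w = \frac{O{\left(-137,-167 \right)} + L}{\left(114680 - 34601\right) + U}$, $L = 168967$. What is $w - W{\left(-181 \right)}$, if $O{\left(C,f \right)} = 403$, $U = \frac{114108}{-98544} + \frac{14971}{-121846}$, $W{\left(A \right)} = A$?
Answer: $\frac{7055672868324874}{40062856966671} \approx 176.11$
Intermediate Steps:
$U = - \frac{640787733}{500299676}$ ($U = 114108 \left(- \frac{1}{98544}\right) + 14971 \left(- \frac{1}{121846}\right) = - \frac{9509}{8212} - \frac{14971}{121846} = - \frac{640787733}{500299676} \approx -1.2808$)
$w = - \frac{195704242642577}{40062856966671}$ ($w = -7 + \frac{403 + 168967}{\left(114680 - 34601\right) - \frac{640787733}{500299676}} = -7 + \frac{169370}{\left(114680 - 34601\right) - \frac{640787733}{500299676}} = -7 + \frac{169370}{80079 - \frac{640787733}{500299676}} = -7 + \frac{169370}{\frac{40062856966671}{500299676}} = -7 + 169370 \cdot \frac{500299676}{40062856966671} = -7 + \frac{84735756124120}{40062856966671} = - \frac{195704242642577}{40062856966671} \approx -4.8849$)
$w - W{\left(-181 \right)} = - \frac{195704242642577}{40062856966671} - -181 = - \frac{195704242642577}{40062856966671} + 181 = \frac{7055672868324874}{40062856966671}$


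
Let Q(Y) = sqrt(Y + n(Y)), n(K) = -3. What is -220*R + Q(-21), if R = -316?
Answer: 69520 + 2*I*sqrt(6) ≈ 69520.0 + 4.899*I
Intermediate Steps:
Q(Y) = sqrt(-3 + Y) (Q(Y) = sqrt(Y - 3) = sqrt(-3 + Y))
-220*R + Q(-21) = -220*(-316) + sqrt(-3 - 21) = 69520 + sqrt(-24) = 69520 + 2*I*sqrt(6)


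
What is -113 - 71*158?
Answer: -11331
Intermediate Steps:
-113 - 71*158 = -113 - 11218 = -11331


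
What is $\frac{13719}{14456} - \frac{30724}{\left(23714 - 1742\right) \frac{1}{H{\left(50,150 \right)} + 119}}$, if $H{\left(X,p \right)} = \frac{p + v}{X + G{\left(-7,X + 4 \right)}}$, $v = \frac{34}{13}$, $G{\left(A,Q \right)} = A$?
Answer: $- \frac{193959808093}{1138164248} \approx -170.41$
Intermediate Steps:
$v = \frac{34}{13}$ ($v = 34 \cdot \frac{1}{13} = \frac{34}{13} \approx 2.6154$)
$H{\left(X,p \right)} = \frac{\frac{34}{13} + p}{-7 + X}$ ($H{\left(X,p \right)} = \frac{p + \frac{34}{13}}{X - 7} = \frac{\frac{34}{13} + p}{-7 + X}$)
$\frac{13719}{14456} - \frac{30724}{\left(23714 - 1742\right) \frac{1}{H{\left(50,150 \right)} + 119}} = \frac{13719}{14456} - \frac{30724}{\left(23714 - 1742\right) \frac{1}{\frac{\frac{34}{13} + 150}{-7 + 50} + 119}} = 13719 \cdot \frac{1}{14456} - \frac{30724}{21972 \frac{1}{\frac{1}{43} \cdot \frac{1984}{13} + 119}} = \frac{13719}{14456} - \frac{30724}{21972 \frac{1}{\frac{1}{43} \cdot \frac{1984}{13} + 119}} = \frac{13719}{14456} - \frac{30724}{21972 \frac{1}{\frac{1984}{559} + 119}} = \frac{13719}{14456} - \frac{30724}{21972 \frac{1}{\frac{68505}{559}}} = \frac{13719}{14456} - \frac{30724}{21972 \cdot \frac{559}{68505}} = \frac{13719}{14456} - \frac{30724}{\frac{4094116}{22835}} = \frac{13719}{14456} - \frac{175395635}{1023529} = - \frac{193959808093}{1138164248}$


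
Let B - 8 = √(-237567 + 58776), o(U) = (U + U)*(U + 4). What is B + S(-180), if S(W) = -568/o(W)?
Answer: 63289/7920 + I*√178791 ≈ 7.991 + 422.84*I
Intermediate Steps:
o(U) = 2*U*(4 + U) (o(U) = (2*U)*(4 + U) = 2*U*(4 + U))
B = 8 + I*√178791 (B = 8 + √(-237567 + 58776) = 8 + √(-178791) = 8 + I*√178791 ≈ 8.0 + 422.84*I)
S(W) = -284/(W*(4 + W)) (S(W) = -568*1/(2*W*(4 + W)) = -284/(W*(4 + W)))
B + S(-180) = (8 + I*√178791) - 284/(-180*(4 - 180)) = (8 + I*√178791) - 284*(-1/180)/(-176) = (8 + I*√178791) - 284*(-1/180)*(-1/176) = (8 + I*√178791) - 71/7920 = 63289/7920 + I*√178791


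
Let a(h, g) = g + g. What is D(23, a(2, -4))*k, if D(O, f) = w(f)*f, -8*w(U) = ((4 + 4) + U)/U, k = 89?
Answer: 0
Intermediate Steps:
w(U) = -(8 + U)/(8*U) (w(U) = -((4 + 4) + U)/(8*U) = -(8 + U)/(8*U))
a(h, g) = 2*g
D(O, f) = -1 - f/8 (D(O, f) = ((-8 - f)/(8*f))*f = -1 - f/8)
D(23, a(2, -4))*k = (-1 - (-4)/4)*89 = (-1 - ⅛*(-8))*89 = (-1 + 1)*89 = 0*89 = 0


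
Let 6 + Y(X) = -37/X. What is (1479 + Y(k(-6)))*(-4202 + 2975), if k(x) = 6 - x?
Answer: -7214351/4 ≈ -1.8036e+6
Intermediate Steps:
Y(X) = -6 - 37/X
(1479 + Y(k(-6)))*(-4202 + 2975) = (1479 + (-6 - 37/(6 - 1*(-6))))*(-4202 + 2975) = (1479 + (-6 - 37/(6 + 6)))*(-1227) = (1479 + (-6 - 37/12))*(-1227) = (1479 - 109/12)*(-1227) = (17639/12)*(-1227) = -7214351/4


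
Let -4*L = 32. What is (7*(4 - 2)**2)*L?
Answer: -224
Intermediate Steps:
L = -8 (L = -1/4*32 = -8)
(7*(4 - 2)**2)*L = (7*(4 - 2)**2)*(-8) = (7*2**2)*(-8) = (7*4)*(-8) = 28*(-8) = -224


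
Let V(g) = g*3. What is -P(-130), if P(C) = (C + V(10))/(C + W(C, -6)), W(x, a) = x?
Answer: -5/13 ≈ -0.38462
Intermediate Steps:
V(g) = 3*g
P(C) = (30 + C)/(2*C) (P(C) = (C + 3*10)/(C + C) = (C + 30)/((2*C)) = (30 + C)*(1/(2*C)) = (30 + C)/(2*C))
-P(-130) = -(30 - 130)/(2*(-130)) = -(-1)*(-100)/(2*130) = -1*5/13 = -5/13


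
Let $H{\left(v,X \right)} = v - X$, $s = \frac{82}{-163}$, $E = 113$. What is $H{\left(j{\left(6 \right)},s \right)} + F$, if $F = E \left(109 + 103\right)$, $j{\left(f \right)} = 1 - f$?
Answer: $\frac{3904095}{163} \approx 23952.0$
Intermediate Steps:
$s = - \frac{82}{163}$ ($s = 82 \left(- \frac{1}{163}\right) = - \frac{82}{163} \approx -0.50307$)
$F = 23956$ ($F = 113 \left(109 + 103\right) = 113 \cdot 212 = 23956$)
$H{\left(j{\left(6 \right)},s \right)} + F = \left(\left(1 - 6\right) - - \frac{82}{163}\right) + 23956 = \left(\left(1 - 6\right) + \frac{82}{163}\right) + 23956 = \left(-5 + \frac{82}{163}\right) + 23956 = - \frac{733}{163} + 23956 = \frac{3904095}{163}$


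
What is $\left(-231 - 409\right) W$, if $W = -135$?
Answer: $86400$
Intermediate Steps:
$\left(-231 - 409\right) W = \left(-231 - 409\right) \left(-135\right) = \left(-640\right) \left(-135\right) = 86400$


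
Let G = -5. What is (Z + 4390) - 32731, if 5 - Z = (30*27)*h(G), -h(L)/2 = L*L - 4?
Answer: 5684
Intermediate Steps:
h(L) = 8 - 2*L² (h(L) = -2*(L*L - 4) = -2*(L² - 4) = -2*(-4 + L²) = 8 - 2*L²)
Z = 34025 (Z = 5 - 30*27*(8 - 2*(-5)²) = 5 - 810*(8 - 2*25) = 5 - 810*(8 - 50) = 5 - 810*(-42) = 5 - 1*(-34020) = 5 + 34020 = 34025)
(Z + 4390) - 32731 = (34025 + 4390) - 32731 = 38415 - 32731 = 5684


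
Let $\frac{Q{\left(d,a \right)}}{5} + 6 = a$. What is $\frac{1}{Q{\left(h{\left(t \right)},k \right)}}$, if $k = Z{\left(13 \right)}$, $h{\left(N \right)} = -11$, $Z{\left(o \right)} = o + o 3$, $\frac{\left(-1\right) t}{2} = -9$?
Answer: $\frac{1}{230} \approx 0.0043478$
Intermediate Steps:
$t = 18$ ($t = \left(-2\right) \left(-9\right) = 18$)
$Z{\left(o \right)} = 4 o$ ($Z{\left(o \right)} = o + 3 o = 4 o$)
$k = 52$ ($k = 4 \cdot 13 = 52$)
$Q{\left(d,a \right)} = -30 + 5 a$
$\frac{1}{Q{\left(h{\left(t \right)},k \right)}} = \frac{1}{-30 + 5 \cdot 52} = \frac{1}{-30 + 260} = \frac{1}{230}$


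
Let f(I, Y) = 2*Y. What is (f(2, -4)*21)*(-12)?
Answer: 2016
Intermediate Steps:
(f(2, -4)*21)*(-12) = ((2*(-4))*21)*(-12) = -8*21*(-12) = -168*(-12) = 2016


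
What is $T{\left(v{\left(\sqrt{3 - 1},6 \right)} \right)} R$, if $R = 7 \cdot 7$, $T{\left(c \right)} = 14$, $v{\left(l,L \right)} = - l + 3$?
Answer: $686$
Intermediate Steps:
$v{\left(l,L \right)} = 3 - l$
$R = 49$
$T{\left(v{\left(\sqrt{3 - 1},6 \right)} \right)} R = 14 \cdot 49 = 686$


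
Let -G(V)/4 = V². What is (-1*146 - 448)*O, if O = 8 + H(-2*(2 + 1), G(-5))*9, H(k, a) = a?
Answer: 529848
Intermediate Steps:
G(V) = -4*V²
O = -892 (O = 8 - 4*(-5)²*9 = 8 - 4*25*9 = 8 - 100*9 = 8 - 900 = -892)
(-1*146 - 448)*O = (-1*146 - 448)*(-892) = (-146 - 448)*(-892) = -594*(-892) = 529848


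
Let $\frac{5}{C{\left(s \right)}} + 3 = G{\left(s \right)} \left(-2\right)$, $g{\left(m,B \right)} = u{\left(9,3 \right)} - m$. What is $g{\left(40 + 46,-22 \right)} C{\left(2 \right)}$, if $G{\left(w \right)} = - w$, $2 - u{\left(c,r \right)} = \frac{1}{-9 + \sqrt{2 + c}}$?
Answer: $- \frac{5871}{14} + \frac{\sqrt{11}}{14} \approx -419.12$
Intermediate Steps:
$u{\left(c,r \right)} = 2 - \frac{1}{-9 + \sqrt{2 + c}}$
$g{\left(m,B \right)} = - m + \frac{-19 + 2 \sqrt{11}}{-9 + \sqrt{11}}$ ($g{\left(m,B \right)} = \frac{-19 + 2 \sqrt{2 + 9}}{-9 + \sqrt{2 + 9}} - m = \frac{-19 + 2 \sqrt{11}}{-9 + \sqrt{11}} - m = - m + \frac{-19 + 2 \sqrt{11}}{-9 + \sqrt{11}}$)
$C{\left(s \right)} = \frac{5}{-3 + 2 s}$ ($C{\left(s \right)} = \frac{5}{-3 + - s \left(-2\right)} = \frac{5}{-3 + 2 s}$)
$g{\left(40 + 46,-22 \right)} C{\left(2 \right)} = \left(\frac{149}{70} - \left(40 + 46\right) + \frac{\sqrt{11}}{70}\right) \frac{5}{-3 + 2 \cdot 2} = \left(\frac{149}{70} - 86 + \frac{\sqrt{11}}{70}\right) \frac{5}{-3 + 4} = \left(\frac{149}{70} - 86 + \frac{\sqrt{11}}{70}\right) \frac{5}{1} = \left(- \frac{5871}{70} + \frac{\sqrt{11}}{70}\right) 5 \cdot 1 = \left(- \frac{5871}{70} + \frac{\sqrt{11}}{70}\right) 5 = - \frac{5871}{14} + \frac{\sqrt{11}}{14}$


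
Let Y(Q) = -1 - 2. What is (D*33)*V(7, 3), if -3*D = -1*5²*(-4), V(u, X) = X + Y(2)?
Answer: 0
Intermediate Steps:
Y(Q) = -3
V(u, X) = -3 + X (V(u, X) = X - 3 = -3 + X)
D = -100/3 (D = -(-1*5²)*(-4)/3 = -(-1*25)*(-4)/3 = -(-25)*(-4)/3 = -⅓*100 = -100/3 ≈ -33.333)
(D*33)*V(7, 3) = (-100/3*33)*(-3 + 3) = -1100*0 = 0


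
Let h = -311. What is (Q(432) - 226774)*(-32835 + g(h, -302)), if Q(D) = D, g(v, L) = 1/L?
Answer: 1122222988241/151 ≈ 7.4319e+9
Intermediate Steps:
(Q(432) - 226774)*(-32835 + g(h, -302)) = (432 - 226774)*(-32835 + 1/(-302)) = -226342*(-32835 - 1/302) = -226342*(-9916171/302) = 1122222988241/151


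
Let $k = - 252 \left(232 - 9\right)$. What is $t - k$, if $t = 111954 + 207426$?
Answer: $375576$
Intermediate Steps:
$t = 319380$
$k = -56196$ ($k = - 252 \left(232 - 9\right) = \left(-252\right) 223 = -56196$)
$t - k = 319380 - -56196 = 319380 + 56196 = 375576$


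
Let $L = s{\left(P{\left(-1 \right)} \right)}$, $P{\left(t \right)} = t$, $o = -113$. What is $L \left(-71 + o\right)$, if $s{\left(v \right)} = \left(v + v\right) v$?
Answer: $-368$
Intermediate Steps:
$s{\left(v \right)} = 2 v^{2}$ ($s{\left(v \right)} = 2 v v = 2 v^{2}$)
$L = 2$ ($L = 2 \left(-1\right)^{2} = 2 \cdot 1 = 2$)
$L \left(-71 + o\right) = 2 \left(-71 - 113\right) = 2 \left(-184\right) = -368$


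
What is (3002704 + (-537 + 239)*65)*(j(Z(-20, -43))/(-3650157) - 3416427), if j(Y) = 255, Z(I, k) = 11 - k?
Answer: -12401217173130128732/1216719 ≈ -1.0192e+13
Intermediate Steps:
(3002704 + (-537 + 239)*65)*(j(Z(-20, -43))/(-3650157) - 3416427) = (3002704 + (-537 + 239)*65)*(255/(-3650157) - 3416427) = (3002704 - 298*65)*(255*(-1/3650157) - 3416427) = (3002704 - 19370)*(-85/1216719 - 3416427) = 2983334*(-4156831643098/1216719) = -12401217173130128732/1216719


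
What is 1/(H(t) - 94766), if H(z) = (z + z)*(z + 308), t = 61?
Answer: -1/49748 ≈ -2.0101e-5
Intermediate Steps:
H(z) = 2*z*(308 + z) (H(z) = (2*z)*(308 + z) = 2*z*(308 + z))
1/(H(t) - 94766) = 1/(2*61*(308 + 61) - 94766) = 1/(2*61*369 - 94766) = 1/(45018 - 94766) = 1/(-49748) = -1/49748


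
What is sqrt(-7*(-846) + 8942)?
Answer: 4*sqrt(929) ≈ 121.92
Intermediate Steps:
sqrt(-7*(-846) + 8942) = sqrt(5922 + 8942) = sqrt(14864) = 4*sqrt(929)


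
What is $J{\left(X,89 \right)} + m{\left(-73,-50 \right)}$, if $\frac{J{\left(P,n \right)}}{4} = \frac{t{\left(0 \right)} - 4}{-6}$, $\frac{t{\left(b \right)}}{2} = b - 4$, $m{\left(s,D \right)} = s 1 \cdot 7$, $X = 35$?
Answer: $-503$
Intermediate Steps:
$m{\left(s,D \right)} = 7 s$ ($m{\left(s,D \right)} = s 7 = 7 s$)
$t{\left(b \right)} = -8 + 2 b$ ($t{\left(b \right)} = 2 \left(b - 4\right) = 2 \left(-4 + b\right) = -8 + 2 b$)
$J{\left(P,n \right)} = 8$ ($J{\left(P,n \right)} = 4 \frac{\left(-8 + 2 \cdot 0\right) - 4}{-6} = 4 \left(\left(-8 + 0\right) - 4\right) \left(- \frac{1}{6}\right) = 4 \left(-8 - 4\right) \left(- \frac{1}{6}\right) = 4 \left(\left(-12\right) \left(- \frac{1}{6}\right)\right) = 4 \cdot 2 = 8$)
$J{\left(X,89 \right)} + m{\left(-73,-50 \right)} = 8 + 7 \left(-73\right) = 8 - 511 = -503$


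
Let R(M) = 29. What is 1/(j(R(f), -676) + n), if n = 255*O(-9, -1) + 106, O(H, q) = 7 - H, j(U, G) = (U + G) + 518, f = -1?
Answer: 1/4057 ≈ 0.00024649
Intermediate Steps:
j(U, G) = 518 + G + U (j(U, G) = (G + U) + 518 = 518 + G + U)
n = 4186 (n = 255*(7 - 1*(-9)) + 106 = 255*(7 + 9) + 106 = 255*16 + 106 = 4080 + 106 = 4186)
1/(j(R(f), -676) + n) = 1/((518 - 676 + 29) + 4186) = 1/(-129 + 4186) = 1/4057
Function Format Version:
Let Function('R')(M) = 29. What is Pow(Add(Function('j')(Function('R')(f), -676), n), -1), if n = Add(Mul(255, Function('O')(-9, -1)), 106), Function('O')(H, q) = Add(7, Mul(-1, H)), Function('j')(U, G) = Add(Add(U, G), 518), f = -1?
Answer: Rational(1, 4057) ≈ 0.00024649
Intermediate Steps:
Function('j')(U, G) = Add(518, G, U) (Function('j')(U, G) = Add(Add(G, U), 518) = Add(518, G, U))
n = 4186 (n = Add(Mul(255, Add(7, Mul(-1, -9))), 106) = Add(Mul(255, Add(7, 9)), 106) = Add(Mul(255, 16), 106) = Add(4080, 106) = 4186)
Pow(Add(Function('j')(Function('R')(f), -676), n), -1) = Pow(Add(Add(518, -676, 29), 4186), -1) = Pow(Add(-129, 4186), -1) = Pow(4057, -1) = Rational(1, 4057)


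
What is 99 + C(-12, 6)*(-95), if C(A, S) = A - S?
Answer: 1809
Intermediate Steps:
99 + C(-12, 6)*(-95) = 99 + (-12 - 1*6)*(-95) = 99 + (-12 - 6)*(-95) = 99 - 18*(-95) = 99 + 1710 = 1809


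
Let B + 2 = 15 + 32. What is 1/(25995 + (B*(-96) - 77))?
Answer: 1/21598 ≈ 4.6301e-5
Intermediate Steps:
B = 45 (B = -2 + (15 + 32) = -2 + 47 = 45)
1/(25995 + (B*(-96) - 77)) = 1/(25995 + (45*(-96) - 77)) = 1/(25995 + (-4320 - 77)) = 1/(25995 - 4397) = 1/21598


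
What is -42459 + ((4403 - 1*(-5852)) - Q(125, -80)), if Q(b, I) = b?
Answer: -32329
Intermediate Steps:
-42459 + ((4403 - 1*(-5852)) - Q(125, -80)) = -42459 + ((4403 - 1*(-5852)) - 1*125) = -42459 + ((4403 + 5852) - 125) = -42459 + (10255 - 125) = -42459 + 10130 = -32329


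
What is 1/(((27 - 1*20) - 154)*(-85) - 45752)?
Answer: -1/33257 ≈ -3.0069e-5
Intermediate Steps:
1/(((27 - 1*20) - 154)*(-85) - 45752) = 1/(((27 - 20) - 154)*(-85) - 45752) = 1/((7 - 154)*(-85) - 45752) = 1/(-147*(-85) - 45752) = 1/(12495 - 45752) = 1/(-33257) = -1/33257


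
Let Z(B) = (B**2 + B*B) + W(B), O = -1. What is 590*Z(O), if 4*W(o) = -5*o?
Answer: 3835/2 ≈ 1917.5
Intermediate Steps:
W(o) = -5*o/4 (W(o) = (-5*o)/4 = -5*o/4)
Z(B) = 2*B**2 - 5*B/4 (Z(B) = (B**2 + B*B) - 5*B/4 = (B**2 + B**2) - 5*B/4 = 2*B**2 - 5*B/4)
590*Z(O) = 590*((1/4)*(-1)*(-5 + 8*(-1))) = 590*((1/4)*(-1)*(-5 - 8)) = 590*((1/4)*(-1)*(-13)) = 590*(13/4) = 3835/2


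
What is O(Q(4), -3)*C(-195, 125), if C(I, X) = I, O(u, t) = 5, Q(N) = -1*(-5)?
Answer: -975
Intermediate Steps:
Q(N) = 5
O(Q(4), -3)*C(-195, 125) = 5*(-195) = -975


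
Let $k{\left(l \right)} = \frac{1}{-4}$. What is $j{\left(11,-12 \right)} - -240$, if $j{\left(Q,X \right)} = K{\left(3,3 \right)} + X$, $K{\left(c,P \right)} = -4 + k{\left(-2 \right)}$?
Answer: $\frac{895}{4} \approx 223.75$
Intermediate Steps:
$k{\left(l \right)} = - \frac{1}{4}$
$K{\left(c,P \right)} = - \frac{17}{4}$ ($K{\left(c,P \right)} = -4 - \frac{1}{4} = - \frac{17}{4}$)
$j{\left(Q,X \right)} = - \frac{17}{4} + X$
$j{\left(11,-12 \right)} - -240 = \left(- \frac{17}{4} - 12\right) - -240 = - \frac{65}{4} + 240 = \frac{895}{4}$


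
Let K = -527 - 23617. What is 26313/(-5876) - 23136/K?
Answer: -10403207/2955628 ≈ -3.5198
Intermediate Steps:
K = -24144
26313/(-5876) - 23136/K = 26313/(-5876) - 23136/(-24144) = 26313*(-1/5876) - 23136*(-1/24144) = -26313/5876 + 482/503 = -10403207/2955628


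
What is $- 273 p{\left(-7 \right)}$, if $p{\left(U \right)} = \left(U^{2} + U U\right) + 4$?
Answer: $-27846$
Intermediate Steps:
$p{\left(U \right)} = 4 + 2 U^{2}$ ($p{\left(U \right)} = \left(U^{2} + U^{2}\right) + 4 = 2 U^{2} + 4 = 4 + 2 U^{2}$)
$- 273 p{\left(-7 \right)} = - 273 \left(4 + 2 \left(-7\right)^{2}\right) = - 273 \left(4 + 2 \cdot 49\right) = - 273 \left(4 + 98\right) = \left(-273\right) 102 = -27846$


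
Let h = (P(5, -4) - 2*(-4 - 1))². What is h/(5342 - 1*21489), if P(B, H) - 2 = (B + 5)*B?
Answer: -3844/16147 ≈ -0.23806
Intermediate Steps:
P(B, H) = 2 + B*(5 + B) (P(B, H) = 2 + (B + 5)*B = 2 + (5 + B)*B = 2 + B*(5 + B))
h = 3844 (h = ((2 + 5² + 5*5) - 2*(-4 - 1))² = ((2 + 25 + 25) - 2*(-5))² = (52 + 10)² = 62² = 3844)
h/(5342 - 1*21489) = 3844/(5342 - 1*21489) = 3844/(5342 - 21489) = 3844/(-16147) = 3844*(-1/16147) = -3844/16147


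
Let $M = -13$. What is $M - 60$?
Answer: $-73$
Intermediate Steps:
$M - 60 = -13 - 60 = -73$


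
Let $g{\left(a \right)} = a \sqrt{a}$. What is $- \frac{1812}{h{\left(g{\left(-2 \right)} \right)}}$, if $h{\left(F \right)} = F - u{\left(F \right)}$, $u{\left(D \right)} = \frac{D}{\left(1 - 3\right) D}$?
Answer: $- \frac{1208}{11} - \frac{4832 i \sqrt{2}}{11} \approx -109.82 - 621.23 i$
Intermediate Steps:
$u{\left(D \right)} = - \frac{1}{2}$ ($u{\left(D \right)} = \frac{D}{\left(-2\right) D} = D \left(- \frac{1}{2 D}\right) = - \frac{1}{2}$)
$g{\left(a \right)} = a^{\frac{3}{2}}$
$h{\left(F \right)} = \frac{1}{2} + F$ ($h{\left(F \right)} = F - - \frac{1}{2} = F + \frac{1}{2} = \frac{1}{2} + F$)
$- \frac{1812}{h{\left(g{\left(-2 \right)} \right)}} = - \frac{1812}{\frac{1}{2} + \left(-2\right)^{\frac{3}{2}}} = - \frac{1812}{\frac{1}{2} - 2 i \sqrt{2}}$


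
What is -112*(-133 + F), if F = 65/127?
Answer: 1884512/127 ≈ 14839.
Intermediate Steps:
F = 65/127 (F = 65*(1/127) = 65/127 ≈ 0.51181)
-112*(-133 + F) = -112*(-133 + 65/127) = -112*(-16826/127) = 1884512/127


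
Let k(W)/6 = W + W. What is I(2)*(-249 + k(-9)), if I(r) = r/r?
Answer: -357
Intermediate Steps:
k(W) = 12*W (k(W) = 6*(W + W) = 6*(2*W) = 12*W)
I(r) = 1
I(2)*(-249 + k(-9)) = 1*(-249 + 12*(-9)) = 1*(-249 - 108) = 1*(-357) = -357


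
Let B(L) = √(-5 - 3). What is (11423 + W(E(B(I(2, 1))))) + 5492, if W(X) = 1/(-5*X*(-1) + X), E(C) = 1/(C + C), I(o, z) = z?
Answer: 16915 + 2*I*√2/3 ≈ 16915.0 + 0.94281*I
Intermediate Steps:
B(L) = 2*I*√2 (B(L) = √(-8) = 2*I*√2)
E(C) = 1/(2*C)
W(X) = 1/(6*X) (W(X) = 1/(5*X + X) = 1/(6*X))
(11423 + W(E(B(I(2, 1))))) + 5492 = (11423 + 1/(6*((1/(2*((2*I*√2))))))) + 5492 = (11423 + 1/(6*(((-I*√2/4)/2)))) + 5492 = (11423 + 1/(6*((-I*√2/8)))) + 5492 = (11423 + (4*I*√2)/6) + 5492 = (11423 + 2*I*√2/3) + 5492 = 16915 + 2*I*√2/3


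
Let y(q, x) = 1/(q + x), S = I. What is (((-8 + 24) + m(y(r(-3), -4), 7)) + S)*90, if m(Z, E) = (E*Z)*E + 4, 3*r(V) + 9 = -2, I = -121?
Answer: -222300/23 ≈ -9665.2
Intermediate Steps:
r(V) = -11/3 (r(V) = -3 + (⅓)*(-2) = -3 - ⅔ = -11/3)
S = -121
m(Z, E) = 4 + Z*E² (m(Z, E) = Z*E² + 4 = 4 + Z*E²)
(((-8 + 24) + m(y(r(-3), -4), 7)) + S)*90 = (((-8 + 24) + (4 + 7²/(-11/3 - 4))) - 121)*90 = ((16 + (4 + 49/(-23/3))) - 121)*90 = ((16 + (4 - 3/23*49)) - 121)*90 = ((16 + (4 - 147/23)) - 121)*90 = ((16 - 55/23) - 121)*90 = (313/23 - 121)*90 = -2470/23*90 = -222300/23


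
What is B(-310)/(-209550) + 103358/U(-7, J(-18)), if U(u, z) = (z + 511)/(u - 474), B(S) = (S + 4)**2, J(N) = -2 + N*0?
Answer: -1736311233604/17776825 ≈ -97673.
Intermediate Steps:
J(N) = -2 (J(N) = -2 + 0 = -2)
B(S) = (4 + S)**2
U(u, z) = (511 + z)/(-474 + u)
B(-310)/(-209550) + 103358/U(-7, J(-18)) = (4 - 310)**2/(-209550) + 103358/(((511 - 2)/(-474 - 7))) = (-306)**2*(-1/209550) + 103358/((509/(-481))) = 93636*(-1/209550) + 103358/((-1/481*509)) = -15606/34925 + 103358/(-509/481) = -15606/34925 + 103358*(-481/509) = -15606/34925 - 49715198/509 = -1736311233604/17776825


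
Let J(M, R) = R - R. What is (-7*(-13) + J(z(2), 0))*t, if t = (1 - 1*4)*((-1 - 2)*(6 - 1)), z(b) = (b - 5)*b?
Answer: 4095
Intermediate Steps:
z(b) = b*(-5 + b) (z(b) = (-5 + b)*b = b*(-5 + b))
J(M, R) = 0
t = 45 (t = (1 - 4)*(-3*5) = -3*(-15) = 45)
(-7*(-13) + J(z(2), 0))*t = (-7*(-13) + 0)*45 = (91 + 0)*45 = 91*45 = 4095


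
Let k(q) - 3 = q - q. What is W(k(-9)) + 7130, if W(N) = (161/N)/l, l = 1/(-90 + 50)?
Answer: 14950/3 ≈ 4983.3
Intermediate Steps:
k(q) = 3 (k(q) = 3 + (q - q) = 3 + 0 = 3)
l = -1/40 (l = 1/(-40) = -1/40 ≈ -0.025000)
W(N) = -6440/N (W(N) = (161/N)/(-1/40) = (161/N)*(-40) = -6440/N)
W(k(-9)) + 7130 = -6440/3 + 7130 = 14950/3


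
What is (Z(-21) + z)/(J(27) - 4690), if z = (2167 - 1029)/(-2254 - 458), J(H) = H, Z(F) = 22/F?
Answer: 13927/44261196 ≈ 0.00031465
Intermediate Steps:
z = -569/1356 (z = 1138/(-2712) = 1138*(-1/2712) = -569/1356 ≈ -0.41962)
(Z(-21) + z)/(J(27) - 4690) = (22/(-21) - 569/1356)/(27 - 4690) = (22*(-1/21) - 569/1356)/(-4663) = (-22/21 - 569/1356)*(-1/4663) = -13927/9492*(-1/4663) = 13927/44261196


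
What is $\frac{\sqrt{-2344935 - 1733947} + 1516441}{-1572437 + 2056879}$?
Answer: $\frac{1516441}{484442} + \frac{i \sqrt{4078882}}{484442} \approx 3.1303 + 0.004169 i$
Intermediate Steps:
$\frac{\sqrt{-2344935 - 1733947} + 1516441}{-1572437 + 2056879} = \frac{\sqrt{-4078882} + 1516441}{484442} = \left(i \sqrt{4078882} + 1516441\right) \frac{1}{484442} = \left(1516441 + i \sqrt{4078882}\right) \frac{1}{484442} = \frac{1516441}{484442} + \frac{i \sqrt{4078882}}{484442}$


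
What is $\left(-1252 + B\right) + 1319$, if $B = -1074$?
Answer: $-1007$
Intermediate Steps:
$\left(-1252 + B\right) + 1319 = \left(-1252 - 1074\right) + 1319 = -2326 + 1319 = -1007$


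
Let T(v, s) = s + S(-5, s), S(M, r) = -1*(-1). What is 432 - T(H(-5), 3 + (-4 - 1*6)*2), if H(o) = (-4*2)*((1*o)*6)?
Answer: 448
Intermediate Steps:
S(M, r) = 1
H(o) = -48*o (H(o) = -8*o*6 = -48*o)
T(v, s) = 1 + s (T(v, s) = s + 1 = 1 + s)
432 - T(H(-5), 3 + (-4 - 1*6)*2) = 432 - (1 + (3 + (-4 - 1*6)*2)) = 432 - (1 + (3 + (-4 - 6)*2)) = 432 - (1 + (3 - 10*2)) = 432 - (1 + (3 - 20)) = 432 - (1 - 17) = 432 - 1*(-16) = 432 + 16 = 448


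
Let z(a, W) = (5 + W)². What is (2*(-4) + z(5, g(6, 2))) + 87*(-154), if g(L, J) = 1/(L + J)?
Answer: -856303/64 ≈ -13380.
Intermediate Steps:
g(L, J) = 1/(J + L)
(2*(-4) + z(5, g(6, 2))) + 87*(-154) = (2*(-4) + (5 + 1/(2 + 6))²) + 87*(-154) = (-8 + (5 + 1/8)²) - 13398 = (-8 + (5 + ⅛)²) - 13398 = (-8 + (41/8)²) - 13398 = (-8 + 1681/64) - 13398 = 1169/64 - 13398 = -856303/64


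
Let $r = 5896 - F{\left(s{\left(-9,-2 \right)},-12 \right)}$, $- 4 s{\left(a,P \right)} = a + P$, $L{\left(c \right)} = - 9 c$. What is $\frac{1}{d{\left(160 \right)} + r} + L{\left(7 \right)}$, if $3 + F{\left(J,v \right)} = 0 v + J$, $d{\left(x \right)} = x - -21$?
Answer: $- \frac{1531463}{24309} \approx -63.0$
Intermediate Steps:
$s{\left(a,P \right)} = - \frac{P}{4} - \frac{a}{4}$ ($s{\left(a,P \right)} = - \frac{a + P}{4} = - \frac{P + a}{4} = - \frac{P}{4} - \frac{a}{4}$)
$d{\left(x \right)} = 21 + x$ ($d{\left(x \right)} = x + 21 = 21 + x$)
$F{\left(J,v \right)} = -3 + J$ ($F{\left(J,v \right)} = -3 + \left(0 v + J\right) = -3 + \left(0 + J\right) = -3 + J$)
$r = \frac{23585}{4}$ ($r = 5896 - \left(-3 - - \frac{11}{4}\right) = 5896 - \left(-3 + \left(\frac{1}{2} + \frac{9}{4}\right)\right) = 5896 - \left(-3 + \frac{11}{4}\right) = 5896 - - \frac{1}{4} = 5896 + \frac{1}{4} = \frac{23585}{4} \approx 5896.3$)
$\frac{1}{d{\left(160 \right)} + r} + L{\left(7 \right)} = \frac{1}{\left(21 + 160\right) + \frac{23585}{4}} - 63 = \frac{1}{181 + \frac{23585}{4}} - 63 = \frac{1}{\frac{24309}{4}} - 63 = \frac{4}{24309} - 63 = - \frac{1531463}{24309}$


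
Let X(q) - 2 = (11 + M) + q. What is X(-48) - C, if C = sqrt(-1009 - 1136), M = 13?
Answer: -22 - I*sqrt(2145) ≈ -22.0 - 46.314*I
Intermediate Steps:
X(q) = 26 + q (X(q) = 2 + ((11 + 13) + q) = 2 + (24 + q) = 26 + q)
C = I*sqrt(2145) (C = sqrt(-2145) = I*sqrt(2145) ≈ 46.314*I)
X(-48) - C = (26 - 48) - I*sqrt(2145) = -22 - I*sqrt(2145)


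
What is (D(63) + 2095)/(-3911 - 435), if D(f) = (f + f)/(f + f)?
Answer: -1048/2173 ≈ -0.48228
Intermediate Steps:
D(f) = 1 (D(f) = (2*f)/((2*f)) = (2*f)*(1/(2*f)) = 1)
(D(63) + 2095)/(-3911 - 435) = (1 + 2095)/(-3911 - 435) = 2096/(-4346) = 2096*(-1/4346) = -1048/2173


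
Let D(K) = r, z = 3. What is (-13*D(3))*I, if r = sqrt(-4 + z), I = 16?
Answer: -208*I ≈ -208.0*I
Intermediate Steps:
r = I (r = sqrt(-4 + 3) = sqrt(-1) = I ≈ 1.0*I)
D(K) = I
(-13*D(3))*I = -13*I*16 = -208*I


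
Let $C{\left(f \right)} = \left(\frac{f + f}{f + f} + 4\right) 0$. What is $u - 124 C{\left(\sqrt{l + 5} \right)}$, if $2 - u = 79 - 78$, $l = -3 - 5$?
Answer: $1$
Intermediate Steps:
$l = -8$
$u = 1$ ($u = 2 - \left(79 - 78\right) = 2 - 1 = 1$)
$C{\left(f \right)} = 0$ ($C{\left(f \right)} = \left(\frac{2 f}{2 f} + 4\right) 0 = \left(2 f \frac{1}{2 f} + 4\right) 0 = \left(1 + 4\right) 0 = 5 \cdot 0 = 0$)
$u - 124 C{\left(\sqrt{l + 5} \right)} = 1 - 0 = 1 + 0 = 1$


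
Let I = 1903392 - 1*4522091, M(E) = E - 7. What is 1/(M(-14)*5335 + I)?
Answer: -1/2730734 ≈ -3.6620e-7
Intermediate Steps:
M(E) = -7 + E
I = -2618699 (I = 1903392 - 4522091 = -2618699)
1/(M(-14)*5335 + I) = 1/((-7 - 14)*5335 - 2618699) = 1/(-21*5335 - 2618699) = 1/(-112035 - 2618699) = 1/(-2730734) = -1/2730734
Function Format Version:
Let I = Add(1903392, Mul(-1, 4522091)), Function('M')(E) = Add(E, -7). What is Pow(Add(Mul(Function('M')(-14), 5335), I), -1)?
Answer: Rational(-1, 2730734) ≈ -3.6620e-7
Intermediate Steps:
Function('M')(E) = Add(-7, E)
I = -2618699 (I = Add(1903392, -4522091) = -2618699)
Pow(Add(Mul(Function('M')(-14), 5335), I), -1) = Pow(Add(Mul(Add(-7, -14), 5335), -2618699), -1) = Pow(Add(Mul(-21, 5335), -2618699), -1) = Pow(Add(-112035, -2618699), -1) = Pow(-2730734, -1) = Rational(-1, 2730734)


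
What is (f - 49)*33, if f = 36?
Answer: -429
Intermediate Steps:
(f - 49)*33 = (36 - 49)*33 = -13*33 = -429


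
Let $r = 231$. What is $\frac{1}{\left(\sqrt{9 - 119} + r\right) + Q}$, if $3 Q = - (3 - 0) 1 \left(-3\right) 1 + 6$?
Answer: $\frac{118}{27903} - \frac{i \sqrt{110}}{55806} \approx 0.0042289 - 0.00018794 i$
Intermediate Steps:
$Q = 5$ ($Q = \frac{- (3 - 0) 1 \left(-3\right) 1 + 6}{3} = \frac{- (3 + 0) \left(\left(-3\right) 1\right) + 6}{3} = \frac{\left(-1\right) 3 \left(-3\right) + 6}{3} = \frac{\left(-3\right) \left(-3\right) + 6}{3} = \frac{9 + 6}{3} = \frac{1}{3} \cdot 15 = 5$)
$\frac{1}{\left(\sqrt{9 - 119} + r\right) + Q} = \frac{1}{\left(\sqrt{9 - 119} + 231\right) + 5} = \frac{1}{\left(\sqrt{-110} + 231\right) + 5} = \frac{1}{\left(i \sqrt{110} + 231\right) + 5} = \frac{1}{\left(231 + i \sqrt{110}\right) + 5} = \frac{1}{236 + i \sqrt{110}}$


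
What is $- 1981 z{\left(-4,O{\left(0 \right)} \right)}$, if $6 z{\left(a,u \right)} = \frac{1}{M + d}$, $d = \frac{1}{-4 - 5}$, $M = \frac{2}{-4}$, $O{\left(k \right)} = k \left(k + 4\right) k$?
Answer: $\frac{5943}{11} \approx 540.27$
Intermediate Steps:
$O{\left(k \right)} = k^{2} \left(4 + k\right)$ ($O{\left(k \right)} = k \left(4 + k\right) k = k^{2} \left(4 + k\right)$)
$M = - \frac{1}{2}$ ($M = 2 \left(- \frac{1}{4}\right) = - \frac{1}{2} \approx -0.5$)
$d = - \frac{1}{9}$ ($d = \frac{1}{-9} = - \frac{1}{9} \approx -0.11111$)
$z{\left(a,u \right)} = - \frac{3}{11}$ ($z{\left(a,u \right)} = \frac{1}{6 \left(- \frac{1}{2} - \frac{1}{9}\right)} = \frac{1}{6 \left(- \frac{11}{18}\right)} = \frac{1}{6} \left(- \frac{18}{11}\right) = - \frac{3}{11}$)
$- 1981 z{\left(-4,O{\left(0 \right)} \right)} = \left(-1981\right) \left(- \frac{3}{11}\right) = \frac{5943}{11}$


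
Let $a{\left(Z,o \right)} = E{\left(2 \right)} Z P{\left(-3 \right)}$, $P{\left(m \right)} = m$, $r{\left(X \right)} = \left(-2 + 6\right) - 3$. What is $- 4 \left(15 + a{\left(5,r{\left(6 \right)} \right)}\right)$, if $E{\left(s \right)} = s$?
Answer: $60$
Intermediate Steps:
$r{\left(X \right)} = 1$ ($r{\left(X \right)} = 4 - 3 = 1$)
$a{\left(Z,o \right)} = - 6 Z$ ($a{\left(Z,o \right)} = 2 Z \left(-3\right) = - 6 Z$)
$- 4 \left(15 + a{\left(5,r{\left(6 \right)} \right)}\right) = - 4 \left(15 - 30\right) = \left(-4\right) \left(-15\right) = 60$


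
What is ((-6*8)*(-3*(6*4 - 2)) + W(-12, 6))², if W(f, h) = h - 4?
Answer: 10048900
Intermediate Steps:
W(f, h) = -4 + h
((-6*8)*(-3*(6*4 - 2)) + W(-12, 6))² = ((-6*8)*(-3*(6*4 - 2)) + (-4 + 6))² = (-(-144)*(24 - 2) + 2)² = (-(-144)*22 + 2)² = (-48*(-66) + 2)² = (3168 + 2)² = 3170² = 10048900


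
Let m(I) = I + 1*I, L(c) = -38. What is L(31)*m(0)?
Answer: 0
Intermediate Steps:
m(I) = 2*I (m(I) = I + I = 2*I)
L(31)*m(0) = -76*0 = -38*0 = 0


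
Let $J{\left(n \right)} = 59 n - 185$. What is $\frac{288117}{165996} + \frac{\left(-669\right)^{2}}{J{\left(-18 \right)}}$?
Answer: $- \frac{94424079}{264364} \approx -357.17$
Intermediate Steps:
$J{\left(n \right)} = -185 + 59 n$
$\frac{288117}{165996} + \frac{\left(-669\right)^{2}}{J{\left(-18 \right)}} = \frac{288117}{165996} + \frac{\left(-669\right)^{2}}{-185 + 59 \left(-18\right)} = 288117 \cdot \frac{1}{165996} + \frac{447561}{-185 - 1062} = \frac{10671}{6148} + \frac{447561}{-1247} = \frac{10671}{6148} + 447561 \left(- \frac{1}{1247}\right) = \frac{10671}{6148} - \frac{447561}{1247} = - \frac{94424079}{264364}$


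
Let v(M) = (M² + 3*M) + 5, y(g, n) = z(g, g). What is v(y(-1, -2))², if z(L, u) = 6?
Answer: 3481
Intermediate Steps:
y(g, n) = 6
v(M) = 5 + M² + 3*M
v(y(-1, -2))² = (5 + 6² + 3*6)² = (5 + 36 + 18)² = 59² = 3481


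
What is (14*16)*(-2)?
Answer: -448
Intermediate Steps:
(14*16)*(-2) = 224*(-2) = -448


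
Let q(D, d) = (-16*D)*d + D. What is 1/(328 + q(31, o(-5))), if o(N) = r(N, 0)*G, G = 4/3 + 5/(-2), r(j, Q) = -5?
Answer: -3/7603 ≈ -0.00039458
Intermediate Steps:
G = -7/6 (G = 4*(1/3) + 5*(-1/2) = 4/3 - 5/2 = -7/6 ≈ -1.1667)
o(N) = 35/6 (o(N) = -5*(-7/6) = 35/6)
q(D, d) = D - 16*D*d (q(D, d) = -16*D*d + D = D - 16*D*d)
1/(328 + q(31, o(-5))) = 1/(328 + 31*(1 - 16*35/6)) = 1/(328 + 31*(1 - 280/3)) = 1/(328 + 31*(-277/3)) = 1/(328 - 8587/3) = 1/(-7603/3) = -3/7603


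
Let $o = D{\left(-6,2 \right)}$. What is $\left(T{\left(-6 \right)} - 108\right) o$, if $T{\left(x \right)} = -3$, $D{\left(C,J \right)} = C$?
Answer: $666$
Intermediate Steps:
$o = -6$
$\left(T{\left(-6 \right)} - 108\right) o = \left(-3 - 108\right) \left(-6\right) = \left(-111\right) \left(-6\right) = 666$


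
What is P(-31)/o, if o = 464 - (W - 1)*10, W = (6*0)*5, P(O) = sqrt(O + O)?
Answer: I*sqrt(62)/474 ≈ 0.016612*I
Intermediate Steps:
P(O) = sqrt(2)*sqrt(O) (P(O) = sqrt(2*O) = sqrt(2)*sqrt(O))
W = 0 (W = 0*5 = 0)
o = 474 (o = 464 - (0 - 1)*10 = 464 - (-1)*10 = 464 - 1*(-10) = 464 + 10 = 474)
P(-31)/o = (sqrt(2)*sqrt(-31))/474 = (sqrt(2)*(I*sqrt(31)))*(1/474) = (I*sqrt(62))*(1/474) = I*sqrt(62)/474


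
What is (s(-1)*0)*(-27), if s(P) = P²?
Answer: 0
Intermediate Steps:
(s(-1)*0)*(-27) = ((-1)²*0)*(-27) = (1*0)*(-27) = 0*(-27) = 0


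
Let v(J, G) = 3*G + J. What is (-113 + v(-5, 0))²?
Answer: 13924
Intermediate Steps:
v(J, G) = J + 3*G
(-113 + v(-5, 0))² = (-113 + (-5 + 3*0))² = (-113 + (-5 + 0))² = (-113 - 5)² = (-118)² = 13924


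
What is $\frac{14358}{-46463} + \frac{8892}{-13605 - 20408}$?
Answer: $- \frac{901507650}{1580346019} \approx -0.57045$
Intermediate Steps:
$\frac{14358}{-46463} + \frac{8892}{-13605 - 20408} = 14358 \left(- \frac{1}{46463}\right) + \frac{8892}{-34013} = - \frac{14358}{46463} + 8892 \left(- \frac{1}{34013}\right) = - \frac{14358}{46463} - \frac{8892}{34013} = - \frac{901507650}{1580346019}$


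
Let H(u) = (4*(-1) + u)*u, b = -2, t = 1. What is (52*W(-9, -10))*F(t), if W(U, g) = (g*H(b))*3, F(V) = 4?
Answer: -74880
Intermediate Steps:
H(u) = u*(-4 + u) (H(u) = (-4 + u)*u = u*(-4 + u))
W(U, g) = 36*g (W(U, g) = (g*(-2*(-4 - 2)))*3 = (g*(-2*(-6)))*3 = (g*12)*3 = (12*g)*3 = 36*g)
(52*W(-9, -10))*F(t) = (52*(36*(-10)))*4 = (52*(-360))*4 = -18720*4 = -74880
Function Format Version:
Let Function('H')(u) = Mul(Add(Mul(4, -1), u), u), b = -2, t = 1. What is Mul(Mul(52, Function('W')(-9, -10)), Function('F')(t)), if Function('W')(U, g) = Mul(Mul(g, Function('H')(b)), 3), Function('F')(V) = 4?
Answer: -74880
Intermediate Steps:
Function('H')(u) = Mul(u, Add(-4, u)) (Function('H')(u) = Mul(Add(-4, u), u) = Mul(u, Add(-4, u)))
Function('W')(U, g) = Mul(36, g) (Function('W')(U, g) = Mul(Mul(g, Mul(-2, Add(-4, -2))), 3) = Mul(Mul(g, Mul(-2, -6)), 3) = Mul(Mul(g, 12), 3) = Mul(Mul(12, g), 3) = Mul(36, g))
Mul(Mul(52, Function('W')(-9, -10)), Function('F')(t)) = Mul(Mul(52, Mul(36, -10)), 4) = Mul(Mul(52, -360), 4) = Mul(-18720, 4) = -74880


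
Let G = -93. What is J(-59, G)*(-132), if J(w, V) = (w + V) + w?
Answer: 27852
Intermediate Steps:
J(w, V) = V + 2*w (J(w, V) = (V + w) + w = V + 2*w)
J(-59, G)*(-132) = (-93 + 2*(-59))*(-132) = (-93 - 118)*(-132) = -211*(-132) = 27852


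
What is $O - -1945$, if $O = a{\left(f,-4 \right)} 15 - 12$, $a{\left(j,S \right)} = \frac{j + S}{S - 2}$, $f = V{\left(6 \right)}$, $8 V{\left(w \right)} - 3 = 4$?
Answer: $\frac{31053}{16} \approx 1940.8$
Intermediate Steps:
$V{\left(w \right)} = \frac{7}{8}$ ($V{\left(w \right)} = \frac{3}{8} + \frac{1}{8} \cdot 4 = \frac{3}{8} + \frac{1}{2} = \frac{7}{8}$)
$f = \frac{7}{8} \approx 0.875$
$a{\left(j,S \right)} = \frac{S + j}{-2 + S}$
$O = - \frac{67}{16}$ ($O = \frac{-4 + \frac{7}{8}}{-2 - 4} \cdot 15 - 12 = \frac{1}{-6} \left(- \frac{25}{8}\right) 15 - 12 = \left(- \frac{1}{6}\right) \left(- \frac{25}{8}\right) 15 - 12 = \frac{25}{48} \cdot 15 - 12 = \frac{125}{16} - 12 = - \frac{67}{16} \approx -4.1875$)
$O - -1945 = - \frac{67}{16} - -1945 = - \frac{67}{16} + 1945 = \frac{31053}{16}$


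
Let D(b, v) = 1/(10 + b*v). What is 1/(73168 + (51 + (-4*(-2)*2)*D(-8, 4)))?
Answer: 11/805401 ≈ 1.3658e-5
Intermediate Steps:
1/(73168 + (51 + (-4*(-2)*2)*D(-8, 4))) = 1/(73168 + (51 + (-4*(-2)*2)/(10 - 8*4))) = 1/(73168 + (51 + (8*2)/(10 - 32))) = 1/(73168 + (51 + 16/(-22))) = 1/(73168 + (51 + 16*(-1/22))) = 1/(73168 + (51 - 8/11)) = 1/(73168 + 553/11) = 1/(805401/11) = 11/805401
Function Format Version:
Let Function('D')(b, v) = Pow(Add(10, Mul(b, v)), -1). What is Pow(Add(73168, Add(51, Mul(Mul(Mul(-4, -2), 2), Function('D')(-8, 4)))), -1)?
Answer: Rational(11, 805401) ≈ 1.3658e-5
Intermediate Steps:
Pow(Add(73168, Add(51, Mul(Mul(Mul(-4, -2), 2), Function('D')(-8, 4)))), -1) = Pow(Add(73168, Add(51, Mul(Mul(Mul(-4, -2), 2), Pow(Add(10, Mul(-8, 4)), -1)))), -1) = Pow(Add(73168, Add(51, Mul(Mul(8, 2), Pow(Add(10, -32), -1)))), -1) = Pow(Add(73168, Add(51, Mul(16, Pow(-22, -1)))), -1) = Pow(Add(73168, Add(51, Mul(16, Rational(-1, 22)))), -1) = Pow(Add(73168, Add(51, Rational(-8, 11))), -1) = Pow(Add(73168, Rational(553, 11)), -1) = Pow(Rational(805401, 11), -1) = Rational(11, 805401)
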